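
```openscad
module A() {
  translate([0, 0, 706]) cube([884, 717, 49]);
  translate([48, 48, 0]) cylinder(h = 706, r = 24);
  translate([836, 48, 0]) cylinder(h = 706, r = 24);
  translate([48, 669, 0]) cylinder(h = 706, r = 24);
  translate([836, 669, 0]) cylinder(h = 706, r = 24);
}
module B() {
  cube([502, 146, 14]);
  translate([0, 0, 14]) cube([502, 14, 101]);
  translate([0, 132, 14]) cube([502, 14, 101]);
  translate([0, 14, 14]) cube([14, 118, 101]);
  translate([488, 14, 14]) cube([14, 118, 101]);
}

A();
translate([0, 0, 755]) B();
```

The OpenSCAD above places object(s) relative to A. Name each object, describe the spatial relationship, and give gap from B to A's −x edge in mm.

A is a table. B is an open box. The open box is on top of the table. The gap from the open box to the table's −x edge is 0 mm.

The open box's min-x is at 0; the table's min-x is 0; gap = 0 mm.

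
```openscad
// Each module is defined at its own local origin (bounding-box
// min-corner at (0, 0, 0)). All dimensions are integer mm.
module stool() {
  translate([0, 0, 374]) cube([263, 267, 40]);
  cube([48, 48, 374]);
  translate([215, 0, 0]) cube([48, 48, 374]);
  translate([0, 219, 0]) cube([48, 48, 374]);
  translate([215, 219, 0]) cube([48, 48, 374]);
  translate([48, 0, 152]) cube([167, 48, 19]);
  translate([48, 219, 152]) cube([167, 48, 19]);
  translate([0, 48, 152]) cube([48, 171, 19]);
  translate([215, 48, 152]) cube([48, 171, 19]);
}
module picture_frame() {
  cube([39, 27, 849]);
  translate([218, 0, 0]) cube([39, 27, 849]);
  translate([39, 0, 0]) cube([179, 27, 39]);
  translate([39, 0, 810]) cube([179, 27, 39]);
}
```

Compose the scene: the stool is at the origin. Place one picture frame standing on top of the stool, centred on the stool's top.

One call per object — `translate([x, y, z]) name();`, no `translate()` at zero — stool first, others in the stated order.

stool();
translate([3, 120, 414]) picture_frame();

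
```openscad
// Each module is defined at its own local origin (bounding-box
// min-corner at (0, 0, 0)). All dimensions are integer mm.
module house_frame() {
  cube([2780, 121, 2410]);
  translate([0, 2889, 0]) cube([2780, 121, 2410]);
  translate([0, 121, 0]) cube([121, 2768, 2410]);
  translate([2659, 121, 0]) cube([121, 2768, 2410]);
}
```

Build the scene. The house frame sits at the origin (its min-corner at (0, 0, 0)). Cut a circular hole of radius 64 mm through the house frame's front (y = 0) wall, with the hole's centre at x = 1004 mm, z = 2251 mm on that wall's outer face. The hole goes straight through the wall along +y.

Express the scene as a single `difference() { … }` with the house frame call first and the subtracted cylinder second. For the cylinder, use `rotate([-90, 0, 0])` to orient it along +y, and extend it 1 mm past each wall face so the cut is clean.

difference() {
  house_frame();
  translate([1004, -1, 2251]) rotate([-90, 0, 0]) cylinder(h = 123, r = 64);
}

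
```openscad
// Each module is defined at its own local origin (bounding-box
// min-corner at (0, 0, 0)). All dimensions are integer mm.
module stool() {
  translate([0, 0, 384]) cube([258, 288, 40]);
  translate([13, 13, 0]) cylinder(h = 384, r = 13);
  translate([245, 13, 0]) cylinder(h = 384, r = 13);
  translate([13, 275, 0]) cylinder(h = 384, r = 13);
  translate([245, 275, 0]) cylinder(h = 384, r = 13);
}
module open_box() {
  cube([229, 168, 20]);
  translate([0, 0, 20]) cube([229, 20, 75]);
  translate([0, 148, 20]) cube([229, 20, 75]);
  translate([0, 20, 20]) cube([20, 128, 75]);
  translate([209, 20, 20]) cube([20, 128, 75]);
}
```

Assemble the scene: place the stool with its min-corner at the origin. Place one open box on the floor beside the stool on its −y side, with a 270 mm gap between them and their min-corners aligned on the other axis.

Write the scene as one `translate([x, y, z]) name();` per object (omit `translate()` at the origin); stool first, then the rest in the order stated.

stool();
translate([0, -438, 0]) open_box();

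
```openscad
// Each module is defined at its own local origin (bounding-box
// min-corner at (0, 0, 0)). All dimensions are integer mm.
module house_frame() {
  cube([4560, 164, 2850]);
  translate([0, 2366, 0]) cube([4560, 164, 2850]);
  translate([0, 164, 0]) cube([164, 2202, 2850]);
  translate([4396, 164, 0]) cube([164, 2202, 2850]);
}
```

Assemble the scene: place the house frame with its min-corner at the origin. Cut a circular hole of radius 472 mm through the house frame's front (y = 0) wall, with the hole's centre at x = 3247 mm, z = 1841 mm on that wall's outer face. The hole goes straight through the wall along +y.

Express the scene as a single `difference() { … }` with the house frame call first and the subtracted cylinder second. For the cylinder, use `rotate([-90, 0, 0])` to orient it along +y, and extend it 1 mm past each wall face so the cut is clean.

difference() {
  house_frame();
  translate([3247, -1, 1841]) rotate([-90, 0, 0]) cylinder(h = 166, r = 472);
}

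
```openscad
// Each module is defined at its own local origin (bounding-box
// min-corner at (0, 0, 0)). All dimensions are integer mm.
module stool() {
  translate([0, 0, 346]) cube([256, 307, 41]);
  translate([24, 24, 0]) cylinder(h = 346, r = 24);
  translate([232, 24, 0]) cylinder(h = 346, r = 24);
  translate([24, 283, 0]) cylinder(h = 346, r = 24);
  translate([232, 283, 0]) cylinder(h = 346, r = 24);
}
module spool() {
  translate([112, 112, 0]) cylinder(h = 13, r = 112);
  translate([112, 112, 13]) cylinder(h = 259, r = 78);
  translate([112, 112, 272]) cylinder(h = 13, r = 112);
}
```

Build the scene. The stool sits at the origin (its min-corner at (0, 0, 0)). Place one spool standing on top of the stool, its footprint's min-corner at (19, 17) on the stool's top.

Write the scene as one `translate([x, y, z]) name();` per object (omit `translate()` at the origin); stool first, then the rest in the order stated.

stool();
translate([19, 17, 387]) spool();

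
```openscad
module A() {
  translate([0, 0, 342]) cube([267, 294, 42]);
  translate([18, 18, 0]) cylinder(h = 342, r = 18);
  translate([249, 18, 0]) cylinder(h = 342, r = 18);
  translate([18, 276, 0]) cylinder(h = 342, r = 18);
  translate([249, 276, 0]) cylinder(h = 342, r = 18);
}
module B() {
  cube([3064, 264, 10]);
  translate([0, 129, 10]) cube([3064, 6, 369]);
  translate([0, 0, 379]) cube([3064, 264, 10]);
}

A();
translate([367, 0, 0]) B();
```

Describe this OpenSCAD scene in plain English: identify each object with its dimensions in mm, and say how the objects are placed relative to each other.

A is a simple wooden stool: a rectangular seat 267 mm (x) by 294 mm (y), 42 mm thick, top face at z = 384 mm, on four round legs, each 36 mm in diameter. The legs rest on z = 0, each leg's axis is inset half a diameter from the nearest pair of seat edges (so the leg's bounding box is flush with the corner).

B is an I-beam lying along x, 3064 mm long. Overall section height 389 mm. Two flanges 264 mm wide (y) and 10 mm thick, one on the floor and one at the top; a web 6 mm thick runs between them, centred on the flange width.

The I-beam is on the floor beside the stool on its +x side.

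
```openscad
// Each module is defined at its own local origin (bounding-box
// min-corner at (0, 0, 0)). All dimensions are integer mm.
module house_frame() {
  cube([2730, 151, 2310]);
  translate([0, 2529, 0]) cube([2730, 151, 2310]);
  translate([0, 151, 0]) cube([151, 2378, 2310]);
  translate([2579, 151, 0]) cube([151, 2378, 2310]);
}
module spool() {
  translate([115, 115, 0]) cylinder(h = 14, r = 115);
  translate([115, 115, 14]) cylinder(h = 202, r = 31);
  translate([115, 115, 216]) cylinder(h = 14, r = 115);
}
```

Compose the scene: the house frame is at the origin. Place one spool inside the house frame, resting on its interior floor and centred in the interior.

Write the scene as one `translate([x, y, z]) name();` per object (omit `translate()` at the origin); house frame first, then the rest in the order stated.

house_frame();
translate([1250, 1225, 0]) spool();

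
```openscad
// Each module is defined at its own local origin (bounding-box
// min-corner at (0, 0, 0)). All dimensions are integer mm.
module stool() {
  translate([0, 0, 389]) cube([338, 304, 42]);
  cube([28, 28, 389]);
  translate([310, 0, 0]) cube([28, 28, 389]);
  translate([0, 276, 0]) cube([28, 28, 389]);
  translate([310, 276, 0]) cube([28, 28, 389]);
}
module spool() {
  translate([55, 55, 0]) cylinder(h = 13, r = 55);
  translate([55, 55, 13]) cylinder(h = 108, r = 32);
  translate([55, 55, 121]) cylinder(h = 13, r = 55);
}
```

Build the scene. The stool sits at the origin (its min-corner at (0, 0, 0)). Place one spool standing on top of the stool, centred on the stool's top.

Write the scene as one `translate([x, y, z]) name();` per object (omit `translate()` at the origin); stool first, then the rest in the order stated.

stool();
translate([114, 97, 431]) spool();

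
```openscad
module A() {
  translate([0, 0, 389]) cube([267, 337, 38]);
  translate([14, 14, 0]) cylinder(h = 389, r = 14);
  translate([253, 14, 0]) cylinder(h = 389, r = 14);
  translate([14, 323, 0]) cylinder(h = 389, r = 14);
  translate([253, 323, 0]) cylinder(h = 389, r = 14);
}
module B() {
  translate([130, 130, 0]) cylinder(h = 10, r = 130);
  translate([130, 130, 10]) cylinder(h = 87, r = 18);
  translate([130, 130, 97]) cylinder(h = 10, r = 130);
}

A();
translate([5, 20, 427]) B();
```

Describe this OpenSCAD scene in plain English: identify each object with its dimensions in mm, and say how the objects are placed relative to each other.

A is a four-legged stool. The seat is a 267×337×38 mm slab whose top surface is at z = 427 mm; four round legs, each 28 mm in diameter, run from the floor (z = 0) to the underside of the seat, each leg's axis is inset half a diameter from the nearest pair of seat edges (so the leg's bounding box is flush with the corner).

B is a spool: two coaxial disc flanges of radius 130 mm and thickness 10 mm, joined by a core cylinder of radius 18 mm and height 87 mm. The lower flange rests on z = 0 and the three cylinders share a vertical axis.

The spool is on top of the stool.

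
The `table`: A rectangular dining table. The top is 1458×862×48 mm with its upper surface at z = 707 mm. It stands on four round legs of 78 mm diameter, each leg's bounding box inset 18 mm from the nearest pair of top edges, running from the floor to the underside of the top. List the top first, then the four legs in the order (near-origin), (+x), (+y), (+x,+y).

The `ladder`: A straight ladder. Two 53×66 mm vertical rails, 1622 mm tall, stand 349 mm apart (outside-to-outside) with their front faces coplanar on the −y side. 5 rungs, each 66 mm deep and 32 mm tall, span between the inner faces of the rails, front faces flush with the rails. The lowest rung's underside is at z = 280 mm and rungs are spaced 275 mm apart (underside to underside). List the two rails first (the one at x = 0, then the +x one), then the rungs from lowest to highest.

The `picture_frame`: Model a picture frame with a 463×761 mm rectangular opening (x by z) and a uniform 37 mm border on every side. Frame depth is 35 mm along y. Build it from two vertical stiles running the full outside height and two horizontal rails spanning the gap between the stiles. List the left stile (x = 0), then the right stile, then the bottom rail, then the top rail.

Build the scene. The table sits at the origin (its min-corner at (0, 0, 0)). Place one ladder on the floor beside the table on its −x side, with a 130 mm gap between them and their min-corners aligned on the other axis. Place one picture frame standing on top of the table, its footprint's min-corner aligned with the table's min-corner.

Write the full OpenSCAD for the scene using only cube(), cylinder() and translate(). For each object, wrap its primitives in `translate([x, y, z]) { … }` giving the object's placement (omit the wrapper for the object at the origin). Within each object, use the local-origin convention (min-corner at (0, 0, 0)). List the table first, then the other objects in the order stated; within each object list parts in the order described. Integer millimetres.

translate([0, 0, 659]) cube([1458, 862, 48]);
translate([57, 57, 0]) cylinder(h = 659, r = 39);
translate([1401, 57, 0]) cylinder(h = 659, r = 39);
translate([57, 805, 0]) cylinder(h = 659, r = 39);
translate([1401, 805, 0]) cylinder(h = 659, r = 39);
translate([-479, 0, 0]) {
  cube([53, 66, 1622]);
  translate([296, 0, 0]) cube([53, 66, 1622]);
  translate([53, 0, 280]) cube([243, 66, 32]);
  translate([53, 0, 555]) cube([243, 66, 32]);
  translate([53, 0, 830]) cube([243, 66, 32]);
  translate([53, 0, 1105]) cube([243, 66, 32]);
  translate([53, 0, 1380]) cube([243, 66, 32]);
}
translate([0, 0, 707]) {
  cube([37, 35, 835]);
  translate([500, 0, 0]) cube([37, 35, 835]);
  translate([37, 0, 0]) cube([463, 35, 37]);
  translate([37, 0, 798]) cube([463, 35, 37]);
}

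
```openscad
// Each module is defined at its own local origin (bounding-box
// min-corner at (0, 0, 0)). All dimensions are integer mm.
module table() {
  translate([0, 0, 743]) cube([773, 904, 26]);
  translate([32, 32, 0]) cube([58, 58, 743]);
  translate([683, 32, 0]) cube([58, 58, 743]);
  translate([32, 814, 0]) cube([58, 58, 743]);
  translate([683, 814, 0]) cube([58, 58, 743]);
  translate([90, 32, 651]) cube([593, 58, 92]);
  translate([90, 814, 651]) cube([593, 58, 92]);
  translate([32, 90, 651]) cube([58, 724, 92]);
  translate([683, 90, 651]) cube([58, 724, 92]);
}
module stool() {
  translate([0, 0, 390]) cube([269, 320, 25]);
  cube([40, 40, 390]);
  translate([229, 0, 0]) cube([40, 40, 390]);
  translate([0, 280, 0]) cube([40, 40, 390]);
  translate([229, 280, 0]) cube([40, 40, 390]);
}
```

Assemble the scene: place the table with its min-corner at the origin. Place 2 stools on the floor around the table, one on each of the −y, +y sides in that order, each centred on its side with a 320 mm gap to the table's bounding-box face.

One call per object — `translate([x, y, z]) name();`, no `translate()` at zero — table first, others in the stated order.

table();
translate([252, -640, 0]) stool();
translate([252, 1224, 0]) stool();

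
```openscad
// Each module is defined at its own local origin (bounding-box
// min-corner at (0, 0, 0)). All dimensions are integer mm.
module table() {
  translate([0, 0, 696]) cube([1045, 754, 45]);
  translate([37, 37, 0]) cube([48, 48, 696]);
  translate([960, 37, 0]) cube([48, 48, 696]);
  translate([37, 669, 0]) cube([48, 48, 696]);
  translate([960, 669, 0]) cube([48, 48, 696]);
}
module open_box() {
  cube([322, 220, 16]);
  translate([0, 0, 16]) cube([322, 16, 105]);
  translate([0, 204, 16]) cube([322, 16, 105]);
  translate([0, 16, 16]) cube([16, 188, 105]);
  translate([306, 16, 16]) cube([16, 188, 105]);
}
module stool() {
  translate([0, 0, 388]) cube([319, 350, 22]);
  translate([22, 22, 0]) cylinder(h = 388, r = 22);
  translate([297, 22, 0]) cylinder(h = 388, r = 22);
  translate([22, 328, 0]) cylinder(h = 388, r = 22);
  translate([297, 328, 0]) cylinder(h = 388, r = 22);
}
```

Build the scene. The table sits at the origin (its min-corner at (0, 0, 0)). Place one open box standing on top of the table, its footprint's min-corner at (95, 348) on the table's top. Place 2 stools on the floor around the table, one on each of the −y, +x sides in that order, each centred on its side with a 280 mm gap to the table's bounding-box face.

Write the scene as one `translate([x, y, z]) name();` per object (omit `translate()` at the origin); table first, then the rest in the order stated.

table();
translate([95, 348, 741]) open_box();
translate([363, -630, 0]) stool();
translate([1325, 202, 0]) stool();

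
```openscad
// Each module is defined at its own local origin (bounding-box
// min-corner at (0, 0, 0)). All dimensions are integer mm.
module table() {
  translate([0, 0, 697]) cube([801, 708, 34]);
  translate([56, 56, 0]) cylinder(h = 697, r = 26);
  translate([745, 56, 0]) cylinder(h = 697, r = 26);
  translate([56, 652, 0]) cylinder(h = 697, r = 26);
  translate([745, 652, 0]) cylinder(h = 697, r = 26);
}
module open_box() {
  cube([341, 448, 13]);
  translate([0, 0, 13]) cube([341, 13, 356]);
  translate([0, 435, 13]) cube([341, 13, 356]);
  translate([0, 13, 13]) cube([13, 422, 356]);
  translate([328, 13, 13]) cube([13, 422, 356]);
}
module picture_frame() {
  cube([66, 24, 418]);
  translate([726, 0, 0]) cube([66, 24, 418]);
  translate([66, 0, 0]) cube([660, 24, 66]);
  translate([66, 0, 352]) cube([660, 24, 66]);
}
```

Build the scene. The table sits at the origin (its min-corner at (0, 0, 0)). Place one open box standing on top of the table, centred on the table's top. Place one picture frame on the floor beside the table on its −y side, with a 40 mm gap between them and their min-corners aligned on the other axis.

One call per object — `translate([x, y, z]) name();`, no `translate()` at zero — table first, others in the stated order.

table();
translate([230, 130, 731]) open_box();
translate([0, -64, 0]) picture_frame();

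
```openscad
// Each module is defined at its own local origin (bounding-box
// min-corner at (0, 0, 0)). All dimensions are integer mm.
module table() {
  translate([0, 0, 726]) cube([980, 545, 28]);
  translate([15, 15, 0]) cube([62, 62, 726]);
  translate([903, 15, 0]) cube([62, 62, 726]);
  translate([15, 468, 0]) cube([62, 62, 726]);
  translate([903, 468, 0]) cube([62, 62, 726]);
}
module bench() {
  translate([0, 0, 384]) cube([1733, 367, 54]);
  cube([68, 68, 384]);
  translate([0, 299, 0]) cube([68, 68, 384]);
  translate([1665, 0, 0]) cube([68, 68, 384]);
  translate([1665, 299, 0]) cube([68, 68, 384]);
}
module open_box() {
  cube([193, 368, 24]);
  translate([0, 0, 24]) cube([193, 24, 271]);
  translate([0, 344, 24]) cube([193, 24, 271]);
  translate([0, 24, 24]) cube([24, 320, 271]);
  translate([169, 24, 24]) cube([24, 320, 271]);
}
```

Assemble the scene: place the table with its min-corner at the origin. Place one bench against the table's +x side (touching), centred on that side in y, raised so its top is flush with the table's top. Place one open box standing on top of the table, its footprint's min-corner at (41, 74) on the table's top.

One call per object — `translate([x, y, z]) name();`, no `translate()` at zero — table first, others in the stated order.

table();
translate([980, 89, 316]) bench();
translate([41, 74, 754]) open_box();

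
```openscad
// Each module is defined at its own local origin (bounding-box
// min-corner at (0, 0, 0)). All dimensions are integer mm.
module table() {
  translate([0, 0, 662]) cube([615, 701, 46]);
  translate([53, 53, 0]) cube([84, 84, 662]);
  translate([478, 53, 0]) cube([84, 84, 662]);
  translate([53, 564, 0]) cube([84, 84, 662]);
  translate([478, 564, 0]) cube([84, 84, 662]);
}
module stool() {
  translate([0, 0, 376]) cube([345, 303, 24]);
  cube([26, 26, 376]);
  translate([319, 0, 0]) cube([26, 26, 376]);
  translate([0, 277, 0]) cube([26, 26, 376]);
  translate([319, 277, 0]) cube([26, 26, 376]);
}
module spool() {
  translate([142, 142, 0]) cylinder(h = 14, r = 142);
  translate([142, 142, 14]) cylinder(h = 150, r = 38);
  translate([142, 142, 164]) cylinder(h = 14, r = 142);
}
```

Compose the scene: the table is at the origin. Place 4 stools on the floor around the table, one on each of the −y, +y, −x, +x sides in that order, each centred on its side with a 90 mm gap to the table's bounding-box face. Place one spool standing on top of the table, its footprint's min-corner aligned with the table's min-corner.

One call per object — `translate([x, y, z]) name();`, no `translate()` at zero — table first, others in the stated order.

table();
translate([135, -393, 0]) stool();
translate([135, 791, 0]) stool();
translate([-435, 199, 0]) stool();
translate([705, 199, 0]) stool();
translate([0, 0, 708]) spool();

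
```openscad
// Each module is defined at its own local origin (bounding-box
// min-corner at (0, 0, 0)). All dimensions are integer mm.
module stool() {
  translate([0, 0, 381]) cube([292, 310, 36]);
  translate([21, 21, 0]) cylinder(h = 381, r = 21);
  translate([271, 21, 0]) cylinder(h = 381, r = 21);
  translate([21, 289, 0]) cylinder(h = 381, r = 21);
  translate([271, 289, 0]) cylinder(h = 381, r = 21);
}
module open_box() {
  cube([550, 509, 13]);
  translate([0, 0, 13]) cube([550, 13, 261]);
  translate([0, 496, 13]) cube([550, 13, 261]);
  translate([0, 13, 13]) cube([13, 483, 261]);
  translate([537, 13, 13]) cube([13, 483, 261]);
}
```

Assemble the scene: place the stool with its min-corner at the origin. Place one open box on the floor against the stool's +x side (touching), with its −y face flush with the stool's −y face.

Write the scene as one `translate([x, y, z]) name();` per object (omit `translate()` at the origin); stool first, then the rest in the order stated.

stool();
translate([292, 0, 0]) open_box();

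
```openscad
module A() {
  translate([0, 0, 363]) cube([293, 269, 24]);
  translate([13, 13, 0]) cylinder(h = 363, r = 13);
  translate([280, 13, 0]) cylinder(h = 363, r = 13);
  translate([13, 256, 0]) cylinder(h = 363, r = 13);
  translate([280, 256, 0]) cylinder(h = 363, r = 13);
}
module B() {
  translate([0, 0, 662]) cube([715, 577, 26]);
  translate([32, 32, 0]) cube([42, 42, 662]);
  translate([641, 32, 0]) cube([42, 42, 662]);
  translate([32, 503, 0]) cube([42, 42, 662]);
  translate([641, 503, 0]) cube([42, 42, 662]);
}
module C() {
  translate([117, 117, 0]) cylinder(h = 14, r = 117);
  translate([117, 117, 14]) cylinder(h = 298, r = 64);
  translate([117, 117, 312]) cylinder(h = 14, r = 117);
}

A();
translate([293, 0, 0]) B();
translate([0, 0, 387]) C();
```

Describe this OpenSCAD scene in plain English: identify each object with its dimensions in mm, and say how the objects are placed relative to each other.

A is a four-legged stool. The seat is 293×269 mm, 24 mm thick, top at z = 387 mm. It stands on four round legs, each 26 mm in diameter, from z = 0 to the seat underside, each leg's axis is inset half a diameter from the nearest pair of seat edges (so the leg's bounding box is flush with the corner).

B is a table: top 715 mm (x) × 577 mm (y), 26 mm thick, upper face at z = 688 mm, on four 42×42 mm square legs, each inset 32 mm from the nearest pair of top edges, running from z = 0 to the bottom of the top.

C is a spool: two coaxial disc flanges of radius 117 mm and thickness 14 mm, joined by a core cylinder of radius 64 mm and height 298 mm. The lower flange rests on z = 0 and the three cylinders share a vertical axis.

The table is against the stool's +x side, with their −y faces flush. The spool is on top of the stool.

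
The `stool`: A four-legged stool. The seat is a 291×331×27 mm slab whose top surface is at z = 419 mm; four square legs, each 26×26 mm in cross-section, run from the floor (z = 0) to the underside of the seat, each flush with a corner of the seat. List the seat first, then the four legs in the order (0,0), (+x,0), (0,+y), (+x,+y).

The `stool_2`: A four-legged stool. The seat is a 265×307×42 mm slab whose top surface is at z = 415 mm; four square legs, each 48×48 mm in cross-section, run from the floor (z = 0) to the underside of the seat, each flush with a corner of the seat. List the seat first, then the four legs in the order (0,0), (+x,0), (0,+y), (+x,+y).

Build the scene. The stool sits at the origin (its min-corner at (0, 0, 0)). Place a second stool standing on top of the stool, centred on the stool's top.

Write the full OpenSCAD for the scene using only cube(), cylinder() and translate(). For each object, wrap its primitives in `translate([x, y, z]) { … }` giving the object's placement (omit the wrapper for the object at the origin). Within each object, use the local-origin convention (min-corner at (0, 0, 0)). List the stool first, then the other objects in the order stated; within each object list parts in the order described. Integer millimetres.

translate([0, 0, 392]) cube([291, 331, 27]);
cube([26, 26, 392]);
translate([265, 0, 0]) cube([26, 26, 392]);
translate([0, 305, 0]) cube([26, 26, 392]);
translate([265, 305, 0]) cube([26, 26, 392]);
translate([13, 12, 419]) {
  translate([0, 0, 373]) cube([265, 307, 42]);
  cube([48, 48, 373]);
  translate([217, 0, 0]) cube([48, 48, 373]);
  translate([0, 259, 0]) cube([48, 48, 373]);
  translate([217, 259, 0]) cube([48, 48, 373]);
}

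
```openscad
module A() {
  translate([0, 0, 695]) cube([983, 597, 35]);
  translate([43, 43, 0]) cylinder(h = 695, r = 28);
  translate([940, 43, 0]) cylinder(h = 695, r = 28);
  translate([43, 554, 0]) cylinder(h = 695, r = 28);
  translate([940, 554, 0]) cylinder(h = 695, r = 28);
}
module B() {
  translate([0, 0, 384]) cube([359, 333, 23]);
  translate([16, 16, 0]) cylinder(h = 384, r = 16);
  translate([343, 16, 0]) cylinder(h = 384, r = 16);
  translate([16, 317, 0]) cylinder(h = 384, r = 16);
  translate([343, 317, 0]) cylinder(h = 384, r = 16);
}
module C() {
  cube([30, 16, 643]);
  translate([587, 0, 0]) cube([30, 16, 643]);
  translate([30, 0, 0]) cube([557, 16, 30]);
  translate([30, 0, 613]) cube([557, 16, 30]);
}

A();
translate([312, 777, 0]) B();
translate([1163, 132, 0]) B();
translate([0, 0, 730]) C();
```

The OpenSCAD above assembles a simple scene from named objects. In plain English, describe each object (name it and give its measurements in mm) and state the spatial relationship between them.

A is a rectangular dining table. The top is 983×597×35 mm with its upper surface at z = 730 mm. It stands on four round legs of 56 mm diameter, each leg's bounding box inset 15 mm from the nearest pair of top edges, running from the floor to the underside of the top.

B is a four-legged stool. The seat is 359×333 mm, 23 mm thick, top at z = 407 mm. It stands on four round legs, each 32 mm in diameter, from z = 0 to the seat underside, each leg's axis is inset half a diameter from the nearest pair of seat edges (so the leg's bounding box is flush with the corner).

C is a picture frame with a 557×583 mm rectangular opening (x by z) and a uniform 30 mm border on every side. Frame depth is 16 mm along y. It is built from two vertical stiles running the full outside height and two horizontal rails spanning the gap between the stiles.

Two stools sit around the table at the +y, +x sides. The picture frame is on top of the table.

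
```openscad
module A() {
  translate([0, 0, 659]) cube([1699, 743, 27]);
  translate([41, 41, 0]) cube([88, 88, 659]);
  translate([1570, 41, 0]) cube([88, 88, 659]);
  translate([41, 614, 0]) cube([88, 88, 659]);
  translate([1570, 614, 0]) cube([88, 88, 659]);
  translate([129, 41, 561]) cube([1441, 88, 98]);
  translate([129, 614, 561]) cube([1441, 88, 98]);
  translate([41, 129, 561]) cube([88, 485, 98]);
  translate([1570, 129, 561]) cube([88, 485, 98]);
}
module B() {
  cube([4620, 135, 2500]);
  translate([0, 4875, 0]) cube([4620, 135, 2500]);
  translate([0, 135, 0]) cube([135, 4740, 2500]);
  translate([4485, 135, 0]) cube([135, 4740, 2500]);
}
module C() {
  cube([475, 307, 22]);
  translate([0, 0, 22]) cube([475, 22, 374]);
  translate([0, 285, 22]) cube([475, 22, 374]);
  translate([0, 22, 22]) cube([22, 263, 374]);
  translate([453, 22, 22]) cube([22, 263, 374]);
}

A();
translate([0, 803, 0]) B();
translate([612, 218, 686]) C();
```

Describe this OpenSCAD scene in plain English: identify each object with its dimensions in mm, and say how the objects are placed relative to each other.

A is a table with a 1699×743 mm rectangular top, 27 mm thick, top surface at z = 686 mm, supported by four 88×88 mm square legs, each inset 41 mm from the nearest pair of top edges, running from the floor. Four apron rails, 88 mm thick and 98 mm tall, run between adjacent legs with their top edges flush with the underside of the top and their outer faces flush with the legs' outer faces.

B is the wall frame of a small rectangular building: four walls, each 2500 mm tall and 135 mm thick, enclosing a footprint 4620 mm (x) by 5010 mm (y) outside-to-outside, with no floor or roof. The front and back walls (the −y and +y sides) span the full width; the two side walls fit between them.

C is an open storage box with external size 475×307×396 mm and wall thickness 22 mm (the base is also 22 mm thick). The base covers the whole footprint; the four walls stand on the base, with the y-facing walls full-width and the x-facing walls fitting between their inner faces.

The house frame is on the floor beside the table on its +y side. The open box is on top of the table, centred.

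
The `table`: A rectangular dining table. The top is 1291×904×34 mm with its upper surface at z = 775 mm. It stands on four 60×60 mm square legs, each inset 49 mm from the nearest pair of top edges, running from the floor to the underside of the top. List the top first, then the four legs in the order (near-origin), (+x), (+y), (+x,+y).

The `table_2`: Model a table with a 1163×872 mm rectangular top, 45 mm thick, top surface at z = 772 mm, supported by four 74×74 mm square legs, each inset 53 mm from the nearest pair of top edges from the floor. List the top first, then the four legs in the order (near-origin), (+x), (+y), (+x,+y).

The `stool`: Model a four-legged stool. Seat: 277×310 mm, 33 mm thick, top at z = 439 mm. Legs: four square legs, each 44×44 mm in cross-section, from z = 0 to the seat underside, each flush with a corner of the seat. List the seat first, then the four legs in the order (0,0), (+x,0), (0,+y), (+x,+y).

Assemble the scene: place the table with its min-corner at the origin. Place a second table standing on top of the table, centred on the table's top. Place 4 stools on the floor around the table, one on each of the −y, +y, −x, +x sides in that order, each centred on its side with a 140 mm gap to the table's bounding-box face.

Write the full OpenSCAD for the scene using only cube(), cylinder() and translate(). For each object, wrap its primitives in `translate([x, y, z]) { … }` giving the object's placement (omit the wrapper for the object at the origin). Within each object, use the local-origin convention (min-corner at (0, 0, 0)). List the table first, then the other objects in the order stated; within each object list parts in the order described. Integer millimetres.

translate([0, 0, 741]) cube([1291, 904, 34]);
translate([49, 49, 0]) cube([60, 60, 741]);
translate([1182, 49, 0]) cube([60, 60, 741]);
translate([49, 795, 0]) cube([60, 60, 741]);
translate([1182, 795, 0]) cube([60, 60, 741]);
translate([64, 16, 775]) {
  translate([0, 0, 727]) cube([1163, 872, 45]);
  translate([53, 53, 0]) cube([74, 74, 727]);
  translate([1036, 53, 0]) cube([74, 74, 727]);
  translate([53, 745, 0]) cube([74, 74, 727]);
  translate([1036, 745, 0]) cube([74, 74, 727]);
}
translate([507, -450, 0]) {
  translate([0, 0, 406]) cube([277, 310, 33]);
  cube([44, 44, 406]);
  translate([233, 0, 0]) cube([44, 44, 406]);
  translate([0, 266, 0]) cube([44, 44, 406]);
  translate([233, 266, 0]) cube([44, 44, 406]);
}
translate([507, 1044, 0]) {
  translate([0, 0, 406]) cube([277, 310, 33]);
  cube([44, 44, 406]);
  translate([233, 0, 0]) cube([44, 44, 406]);
  translate([0, 266, 0]) cube([44, 44, 406]);
  translate([233, 266, 0]) cube([44, 44, 406]);
}
translate([-417, 297, 0]) {
  translate([0, 0, 406]) cube([277, 310, 33]);
  cube([44, 44, 406]);
  translate([233, 0, 0]) cube([44, 44, 406]);
  translate([0, 266, 0]) cube([44, 44, 406]);
  translate([233, 266, 0]) cube([44, 44, 406]);
}
translate([1431, 297, 0]) {
  translate([0, 0, 406]) cube([277, 310, 33]);
  cube([44, 44, 406]);
  translate([233, 0, 0]) cube([44, 44, 406]);
  translate([0, 266, 0]) cube([44, 44, 406]);
  translate([233, 266, 0]) cube([44, 44, 406]);
}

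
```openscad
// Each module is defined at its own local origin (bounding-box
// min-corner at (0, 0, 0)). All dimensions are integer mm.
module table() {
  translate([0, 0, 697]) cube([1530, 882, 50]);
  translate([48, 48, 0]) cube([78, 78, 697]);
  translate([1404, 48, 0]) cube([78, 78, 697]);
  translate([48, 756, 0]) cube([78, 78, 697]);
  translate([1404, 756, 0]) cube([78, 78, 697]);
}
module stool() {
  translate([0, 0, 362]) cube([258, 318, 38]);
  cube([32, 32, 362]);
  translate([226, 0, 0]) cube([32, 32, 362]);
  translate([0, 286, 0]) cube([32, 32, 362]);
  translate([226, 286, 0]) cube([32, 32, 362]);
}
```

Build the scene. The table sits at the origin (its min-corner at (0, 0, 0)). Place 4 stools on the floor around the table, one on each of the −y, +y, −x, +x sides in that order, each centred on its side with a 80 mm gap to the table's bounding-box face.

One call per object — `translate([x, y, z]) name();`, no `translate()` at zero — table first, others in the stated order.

table();
translate([636, -398, 0]) stool();
translate([636, 962, 0]) stool();
translate([-338, 282, 0]) stool();
translate([1610, 282, 0]) stool();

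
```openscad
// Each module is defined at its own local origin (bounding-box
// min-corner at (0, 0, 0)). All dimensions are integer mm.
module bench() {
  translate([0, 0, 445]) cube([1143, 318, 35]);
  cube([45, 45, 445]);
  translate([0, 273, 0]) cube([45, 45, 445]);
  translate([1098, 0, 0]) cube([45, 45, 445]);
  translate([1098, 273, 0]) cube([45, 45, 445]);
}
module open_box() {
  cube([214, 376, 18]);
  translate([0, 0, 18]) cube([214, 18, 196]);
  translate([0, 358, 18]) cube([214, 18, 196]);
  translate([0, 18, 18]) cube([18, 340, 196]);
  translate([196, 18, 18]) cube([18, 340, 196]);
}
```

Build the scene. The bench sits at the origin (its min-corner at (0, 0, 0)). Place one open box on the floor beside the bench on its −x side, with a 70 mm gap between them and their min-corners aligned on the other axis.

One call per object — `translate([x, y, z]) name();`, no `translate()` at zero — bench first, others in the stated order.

bench();
translate([-284, 0, 0]) open_box();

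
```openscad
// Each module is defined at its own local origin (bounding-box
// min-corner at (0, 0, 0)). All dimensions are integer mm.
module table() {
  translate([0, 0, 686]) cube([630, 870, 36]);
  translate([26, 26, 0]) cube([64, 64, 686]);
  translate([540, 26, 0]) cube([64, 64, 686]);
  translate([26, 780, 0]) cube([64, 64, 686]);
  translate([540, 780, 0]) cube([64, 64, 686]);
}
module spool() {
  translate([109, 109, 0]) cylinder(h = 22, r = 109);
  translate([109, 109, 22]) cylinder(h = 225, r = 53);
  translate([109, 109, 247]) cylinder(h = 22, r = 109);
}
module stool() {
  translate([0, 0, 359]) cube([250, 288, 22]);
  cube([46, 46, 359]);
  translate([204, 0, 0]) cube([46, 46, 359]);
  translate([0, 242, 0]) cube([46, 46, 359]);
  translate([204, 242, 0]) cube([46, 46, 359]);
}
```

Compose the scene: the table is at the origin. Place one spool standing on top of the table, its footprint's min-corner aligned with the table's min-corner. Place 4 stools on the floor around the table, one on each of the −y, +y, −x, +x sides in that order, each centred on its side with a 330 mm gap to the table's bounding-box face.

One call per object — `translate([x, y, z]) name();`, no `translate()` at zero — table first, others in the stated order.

table();
translate([0, 0, 722]) spool();
translate([190, -618, 0]) stool();
translate([190, 1200, 0]) stool();
translate([-580, 291, 0]) stool();
translate([960, 291, 0]) stool();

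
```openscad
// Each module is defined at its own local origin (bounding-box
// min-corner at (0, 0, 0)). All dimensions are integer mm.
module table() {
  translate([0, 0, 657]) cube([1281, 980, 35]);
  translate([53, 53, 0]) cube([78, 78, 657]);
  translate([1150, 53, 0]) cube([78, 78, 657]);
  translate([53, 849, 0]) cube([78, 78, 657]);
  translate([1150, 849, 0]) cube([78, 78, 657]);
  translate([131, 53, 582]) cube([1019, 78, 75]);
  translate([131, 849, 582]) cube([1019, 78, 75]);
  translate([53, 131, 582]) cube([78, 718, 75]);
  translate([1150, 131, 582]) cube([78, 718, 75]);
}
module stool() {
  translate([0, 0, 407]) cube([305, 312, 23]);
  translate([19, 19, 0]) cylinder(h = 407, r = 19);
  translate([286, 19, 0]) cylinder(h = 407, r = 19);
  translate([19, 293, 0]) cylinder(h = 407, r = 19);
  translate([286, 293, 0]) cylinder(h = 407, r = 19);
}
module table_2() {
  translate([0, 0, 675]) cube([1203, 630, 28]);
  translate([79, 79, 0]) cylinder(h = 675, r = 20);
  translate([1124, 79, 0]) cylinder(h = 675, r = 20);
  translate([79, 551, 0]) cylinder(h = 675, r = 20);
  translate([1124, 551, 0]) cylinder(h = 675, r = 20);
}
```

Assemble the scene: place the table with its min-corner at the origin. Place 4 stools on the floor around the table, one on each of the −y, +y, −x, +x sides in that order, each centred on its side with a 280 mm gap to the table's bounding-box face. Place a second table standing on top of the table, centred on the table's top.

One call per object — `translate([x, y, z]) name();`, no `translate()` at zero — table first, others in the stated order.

table();
translate([488, -592, 0]) stool();
translate([488, 1260, 0]) stool();
translate([-585, 334, 0]) stool();
translate([1561, 334, 0]) stool();
translate([39, 175, 692]) table_2();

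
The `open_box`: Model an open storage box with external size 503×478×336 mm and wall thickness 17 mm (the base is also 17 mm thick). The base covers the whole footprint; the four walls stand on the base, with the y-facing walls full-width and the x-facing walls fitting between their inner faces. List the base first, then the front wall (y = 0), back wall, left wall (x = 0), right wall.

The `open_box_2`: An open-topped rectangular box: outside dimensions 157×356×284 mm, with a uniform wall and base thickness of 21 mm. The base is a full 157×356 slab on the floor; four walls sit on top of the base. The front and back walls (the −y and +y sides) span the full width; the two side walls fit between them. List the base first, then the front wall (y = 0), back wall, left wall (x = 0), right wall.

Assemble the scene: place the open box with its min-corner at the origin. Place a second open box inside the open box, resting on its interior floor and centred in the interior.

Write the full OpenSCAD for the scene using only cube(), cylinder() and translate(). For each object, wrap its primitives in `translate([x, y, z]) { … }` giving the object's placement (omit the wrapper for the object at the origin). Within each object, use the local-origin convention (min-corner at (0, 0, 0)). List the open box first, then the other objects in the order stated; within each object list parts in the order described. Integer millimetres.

cube([503, 478, 17]);
translate([0, 0, 17]) cube([503, 17, 319]);
translate([0, 461, 17]) cube([503, 17, 319]);
translate([0, 17, 17]) cube([17, 444, 319]);
translate([486, 17, 17]) cube([17, 444, 319]);
translate([173, 61, 17]) {
  cube([157, 356, 21]);
  translate([0, 0, 21]) cube([157, 21, 263]);
  translate([0, 335, 21]) cube([157, 21, 263]);
  translate([0, 21, 21]) cube([21, 314, 263]);
  translate([136, 21, 21]) cube([21, 314, 263]);
}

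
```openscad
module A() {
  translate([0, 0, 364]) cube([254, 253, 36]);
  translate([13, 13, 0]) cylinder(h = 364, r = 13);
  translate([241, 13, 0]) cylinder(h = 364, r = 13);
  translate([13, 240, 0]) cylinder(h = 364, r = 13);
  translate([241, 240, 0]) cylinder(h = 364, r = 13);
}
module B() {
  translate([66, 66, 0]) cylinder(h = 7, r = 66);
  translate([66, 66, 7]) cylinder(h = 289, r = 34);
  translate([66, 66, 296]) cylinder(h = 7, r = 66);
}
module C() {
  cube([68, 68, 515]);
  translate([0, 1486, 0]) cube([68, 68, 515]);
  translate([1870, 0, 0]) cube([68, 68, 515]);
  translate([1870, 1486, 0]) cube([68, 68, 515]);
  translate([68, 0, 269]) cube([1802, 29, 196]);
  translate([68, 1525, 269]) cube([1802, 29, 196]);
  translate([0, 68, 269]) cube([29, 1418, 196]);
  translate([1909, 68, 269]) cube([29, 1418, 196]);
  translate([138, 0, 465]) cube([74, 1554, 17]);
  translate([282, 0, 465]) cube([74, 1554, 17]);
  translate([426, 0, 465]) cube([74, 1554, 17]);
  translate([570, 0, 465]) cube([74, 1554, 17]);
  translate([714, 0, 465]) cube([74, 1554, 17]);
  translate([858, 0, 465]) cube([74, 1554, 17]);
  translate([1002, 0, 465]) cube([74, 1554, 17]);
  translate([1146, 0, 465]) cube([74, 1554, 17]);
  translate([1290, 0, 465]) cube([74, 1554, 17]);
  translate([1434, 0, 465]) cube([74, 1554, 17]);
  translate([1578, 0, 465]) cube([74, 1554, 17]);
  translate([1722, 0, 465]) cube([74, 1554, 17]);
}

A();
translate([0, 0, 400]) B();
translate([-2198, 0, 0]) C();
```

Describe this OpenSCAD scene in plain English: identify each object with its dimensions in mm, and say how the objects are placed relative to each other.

A is a four-legged stool. The seat is 254×253 mm, 36 mm thick, top at z = 400 mm. It stands on four round legs, each 26 mm in diameter, from z = 0 to the seat underside, each leg's axis is inset half a diameter from the nearest pair of seat edges (so the leg's bounding box is flush with the corner).

B is a spool: two coaxial disc flanges of radius 66 mm and thickness 7 mm, joined by a core cylinder of radius 34 mm and height 289 mm. The lower flange rests on z = 0 and the three cylinders share a vertical axis.

C is a bed frame 1938 mm long (x) by 1554 mm wide (y). Four 68×68 mm corner posts, 515 mm tall, at the corners of the footprint. Four rails of 29 mm thickness and 196 mm height run between adjacent posts with their undersides at z = 269 mm, their outer faces flush with the outside of the frame (the two x-running rails run between the posts' inner faces; the two y-running rails run between the posts' inner faces). 12 slats, each 74 mm wide (x) and 17 mm thick, lie across the top of the two x-running rails, running the full 1554 mm width of the frame in y; the slats are evenly spaced along x between the inner faces of the end posts with equal gaps (rounded down to the nearest mm) at the −x end and between each pair — any rounding remainder accumulates at the +x end.

The spool is on top of the stool. The bed frame is on the floor beside the stool on its −x side.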